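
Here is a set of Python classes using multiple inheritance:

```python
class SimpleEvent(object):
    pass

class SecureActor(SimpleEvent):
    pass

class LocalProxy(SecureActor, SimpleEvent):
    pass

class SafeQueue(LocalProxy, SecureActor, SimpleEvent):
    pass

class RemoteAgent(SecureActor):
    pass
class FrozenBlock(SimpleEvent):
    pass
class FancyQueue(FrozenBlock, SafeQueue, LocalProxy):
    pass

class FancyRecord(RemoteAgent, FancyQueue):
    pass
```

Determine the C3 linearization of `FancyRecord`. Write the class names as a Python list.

[FancyRecord, RemoteAgent, FancyQueue, FrozenBlock, SafeQueue, LocalProxy, SecureActor, SimpleEvent, object]

L[FancyRecord] = FancyRecord + merge(L[RemoteAgent], L[FancyQueue], [RemoteAgent FancyQueue])
  take RemoteAgent:  [RemoteAgent SecureActor SimpleEvent object] + [FancyQueue FrozenBlock SafeQueue LocalProxy SecureActor SimpleEvent object] + [RemoteAgent FancyQueue]
  take FancyQueue:  [SecureActor SimpleEvent object] + [FancyQueue FrozenBlock SafeQueue LocalProxy SecureActor SimpleEvent object] + [FancyQueue]
  take FrozenBlock:  [SecureActor SimpleEvent object] + [FrozenBlock SafeQueue LocalProxy SecureActor SimpleEvent object]
  take SafeQueue:  [SecureActor SimpleEvent object] + [SafeQueue LocalProxy SecureActor SimpleEvent object]
  take LocalProxy:  [SecureActor SimpleEvent object] + [LocalProxy SecureActor SimpleEvent object]
  take SecureActor:  [SecureActor SimpleEvent object] + [SecureActor SimpleEvent object]
  take SimpleEvent:  [SimpleEvent object] + [SimpleEvent object]
  take object:  [object] + [object]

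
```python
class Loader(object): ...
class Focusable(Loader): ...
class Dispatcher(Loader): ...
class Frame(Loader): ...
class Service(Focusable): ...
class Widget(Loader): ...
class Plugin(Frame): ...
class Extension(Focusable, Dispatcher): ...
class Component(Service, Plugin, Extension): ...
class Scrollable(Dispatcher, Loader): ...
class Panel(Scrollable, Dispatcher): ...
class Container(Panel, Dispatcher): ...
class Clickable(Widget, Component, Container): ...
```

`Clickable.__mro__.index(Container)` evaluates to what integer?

L[Clickable] = Clickable + merge(L[Widget], L[Component], L[Container], [Widget Component Container])
  take Widget:  [Widget Loader object] + [Component Service Plugin Frame Extension Focusable Dispatcher Loader object] + [Container Panel Scrollable Dispatcher Loader object] + [Widget Component Container]
  take Component:  [Loader object] + [Component Service Plugin Frame Extension Focusable Dispatcher Loader object] + [Container Panel Scrollable Dispatcher Loader object] + [Component Container]
  take Service:  [Loader object] + [Service Plugin Frame Extension Focusable Dispatcher Loader object] + [Container Panel Scrollable Dispatcher Loader object] + [Container]
  take Plugin:  [Loader object] + [Plugin Frame Extension Focusable Dispatcher Loader object] + [Container Panel Scrollable Dispatcher Loader object] + [Container]
  take Frame:  [Loader object] + [Frame Extension Focusable Dispatcher Loader object] + [Container Panel Scrollable Dispatcher Loader object] + [Container]
  take Extension:  [Loader object] + [Extension Focusable Dispatcher Loader object] + [Container Panel Scrollable Dispatcher Loader object] + [Container]
  take Focusable:  [Loader object] + [Focusable Dispatcher Loader object] + [Container Panel Scrollable Dispatcher Loader object] + [Container]
  take Container:  [Loader object] + [Dispatcher Loader object] + [Container Panel Scrollable Dispatcher Loader object] + [Container]
  take Panel:  [Loader object] + [Dispatcher Loader object] + [Panel Scrollable Dispatcher Loader object]
  take Scrollable:  [Loader object] + [Dispatcher Loader object] + [Scrollable Dispatcher Loader object]
  take Dispatcher:  [Loader object] + [Dispatcher Loader object] + [Dispatcher Loader object]
  take Loader:  [Loader object] + [Loader object] + [Loader object]
  take object:  [object] + [object] + [object]
MRO: Clickable Widget Component Service Plugin Frame Extension Focusable Container Panel Scrollable Dispatcher Loader object
Container sits at index 8.

8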